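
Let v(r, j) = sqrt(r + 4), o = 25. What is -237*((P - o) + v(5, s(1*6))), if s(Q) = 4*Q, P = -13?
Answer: 8295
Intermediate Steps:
v(r, j) = sqrt(4 + r)
-237*((P - o) + v(5, s(1*6))) = -237*((-13 - 1*25) + sqrt(4 + 5)) = -237*((-13 - 25) + sqrt(9)) = -237*(-38 + 3) = -237*(-35) = 8295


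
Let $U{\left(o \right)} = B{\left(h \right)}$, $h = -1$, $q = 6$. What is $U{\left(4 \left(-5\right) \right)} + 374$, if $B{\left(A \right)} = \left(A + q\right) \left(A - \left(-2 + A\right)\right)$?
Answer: $384$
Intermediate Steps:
$B{\left(A \right)} = 12 + 2 A$ ($B{\left(A \right)} = \left(A + 6\right) \left(A - \left(-2 + A\right)\right) = \left(6 + A\right) 2 = 12 + 2 A$)
$U{\left(o \right)} = 10$ ($U{\left(o \right)} = 12 + 2 \left(-1\right) = 12 - 2 = 10$)
$U{\left(4 \left(-5\right) \right)} + 374 = 10 + 374 = 384$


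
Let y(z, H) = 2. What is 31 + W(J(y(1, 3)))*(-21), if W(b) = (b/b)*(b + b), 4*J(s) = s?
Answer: 10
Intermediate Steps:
J(s) = s/4
W(b) = 2*b (W(b) = 1*(2*b) = 2*b)
31 + W(J(y(1, 3)))*(-21) = 31 + (2*((¼)*2))*(-21) = 31 + (2*(½))*(-21) = 31 + 1*(-21) = 31 - 21 = 10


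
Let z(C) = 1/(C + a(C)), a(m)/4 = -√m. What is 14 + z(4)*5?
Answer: 51/4 ≈ 12.750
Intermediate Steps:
a(m) = -4*√m (a(m) = 4*(-√m) = -4*√m)
z(C) = 1/(C - 4*√C)
14 + z(4)*5 = 14 + 5/(4 - 4*√4) = 14 + 5/(4 - 4*2) = 14 + 5/(4 - 8) = 14 + 5/(-4) = 14 - ¼*5 = 14 - 5/4 = 51/4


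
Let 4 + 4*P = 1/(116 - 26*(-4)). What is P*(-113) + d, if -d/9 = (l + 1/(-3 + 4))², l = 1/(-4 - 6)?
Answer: 464559/4400 ≈ 105.58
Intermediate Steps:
P = -879/880 (P = -1 + 1/(4*(116 - 26*(-4))) = -1 + 1/(4*(116 + 104)) = -1 + (¼)/220 = -1 + (¼)*(1/220) = -1 + 1/880 = -879/880 ≈ -0.99886)
l = -⅒ (l = 1/(-10) = -⅒ ≈ -0.10000)
d = -729/100 (d = -9*(-⅒ + 1/(-3 + 4))² = -9*(-⅒ + 1/1)² = -9*(-⅒ + 1)² = -9*(9/10)² = -9*81/100 = -729/100 ≈ -7.2900)
P*(-113) + d = -879/880*(-113) - 729/100 = 99327/880 - 729/100 = 464559/4400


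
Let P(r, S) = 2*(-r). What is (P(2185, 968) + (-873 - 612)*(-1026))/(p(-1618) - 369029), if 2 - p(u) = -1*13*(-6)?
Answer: -303848/73821 ≈ -4.1160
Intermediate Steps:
P(r, S) = -2*r
p(u) = -76 (p(u) = 2 - (-1*13)*(-6) = 2 - (-13)*(-6) = 2 - 1*78 = 2 - 78 = -76)
(P(2185, 968) + (-873 - 612)*(-1026))/(p(-1618) - 369029) = (-2*2185 + (-873 - 612)*(-1026))/(-76 - 369029) = (-4370 - 1485*(-1026))/(-369105) = (-4370 + 1523610)*(-1/369105) = 1519240*(-1/369105) = -303848/73821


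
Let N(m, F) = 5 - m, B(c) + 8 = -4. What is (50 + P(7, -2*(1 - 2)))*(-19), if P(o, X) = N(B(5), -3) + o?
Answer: -1406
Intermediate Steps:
B(c) = -12 (B(c) = -8 - 4 = -12)
P(o, X) = 17 + o (P(o, X) = (5 - 1*(-12)) + o = (5 + 12) + o = 17 + o)
(50 + P(7, -2*(1 - 2)))*(-19) = (50 + (17 + 7))*(-19) = (50 + 24)*(-19) = 74*(-19) = -1406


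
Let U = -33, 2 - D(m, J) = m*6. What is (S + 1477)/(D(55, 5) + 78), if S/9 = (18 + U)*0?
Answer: -1477/250 ≈ -5.9080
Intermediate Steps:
D(m, J) = 2 - 6*m (D(m, J) = 2 - m*6 = 2 - 6*m)
S = 0 (S = 9*((18 - 33)*0) = 9*(-15*0) = 9*0 = 0)
(S + 1477)/(D(55, 5) + 78) = (0 + 1477)/((2 - 6*55) + 78) = 1477/((2 - 330) + 78) = 1477/(-328 + 78) = 1477/(-250) = 1477*(-1/250) = -1477/250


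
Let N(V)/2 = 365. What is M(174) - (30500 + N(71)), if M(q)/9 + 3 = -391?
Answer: -34776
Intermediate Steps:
N(V) = 730 (N(V) = 2*365 = 730)
M(q) = -3546 (M(q) = -27 + 9*(-391) = -27 - 3519 = -3546)
M(174) - (30500 + N(71)) = -3546 - (30500 + 730) = -3546 - 1*31230 = -3546 - 31230 = -34776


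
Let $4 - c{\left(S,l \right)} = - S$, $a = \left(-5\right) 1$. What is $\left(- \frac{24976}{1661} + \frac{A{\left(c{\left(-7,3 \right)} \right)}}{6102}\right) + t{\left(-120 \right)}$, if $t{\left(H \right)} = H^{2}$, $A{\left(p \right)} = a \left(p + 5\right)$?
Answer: $\frac{72898828319}{5067711} \approx 14385.0$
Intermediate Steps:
$a = -5$
$c{\left(S,l \right)} = 4 + S$ ($c{\left(S,l \right)} = 4 - - S = 4 + S$)
$A{\left(p \right)} = -25 - 5 p$ ($A{\left(p \right)} = - 5 \left(p + 5\right) = - 5 \left(5 + p\right) = -25 - 5 p$)
$\left(- \frac{24976}{1661} + \frac{A{\left(c{\left(-7,3 \right)} \right)}}{6102}\right) + t{\left(-120 \right)} = \left(- \frac{24976}{1661} + \frac{-25 - 5 \left(4 - 7\right)}{6102}\right) + \left(-120\right)^{2} = \left(\left(-24976\right) \frac{1}{1661} + \left(-25 - -15\right) \frac{1}{6102}\right) + 14400 = \left(- \frac{24976}{1661} + \left(-25 + 15\right) \frac{1}{6102}\right) + 14400 = \left(- \frac{24976}{1661} - \frac{5}{3051}\right) + 14400 = - \frac{76210081}{5067711} + 14400 = \frac{72898828319}{5067711}$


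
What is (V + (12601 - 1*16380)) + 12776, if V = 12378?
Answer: 21375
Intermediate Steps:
(V + (12601 - 1*16380)) + 12776 = (12378 + (12601 - 1*16380)) + 12776 = (12378 + (12601 - 16380)) + 12776 = (12378 - 3779) + 12776 = 8599 + 12776 = 21375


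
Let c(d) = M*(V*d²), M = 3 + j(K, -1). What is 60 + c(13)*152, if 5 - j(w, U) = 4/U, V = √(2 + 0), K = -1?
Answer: 60 + 308256*√2 ≈ 4.3600e+5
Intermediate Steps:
V = √2 ≈ 1.4142
j(w, U) = 5 - 4/U
M = 12 (M = 3 + (5 - 4/(-1)) = 3 + (5 - 4*(-1)) = 3 + (5 + 4) = 3 + 9 = 12)
c(d) = 12*√2*d² (c(d) = 12*(√2*d²) = 12*√2*d²)
60 + c(13)*152 = 60 + (12*√2*13²)*152 = 60 + (12*√2*169)*152 = 60 + (2028*√2)*152 = 60 + 308256*√2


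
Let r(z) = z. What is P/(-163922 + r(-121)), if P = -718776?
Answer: 79864/18227 ≈ 4.3816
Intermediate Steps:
P/(-163922 + r(-121)) = -718776/(-163922 - 121) = -718776/(-164043) = -718776*(-1/164043) = 79864/18227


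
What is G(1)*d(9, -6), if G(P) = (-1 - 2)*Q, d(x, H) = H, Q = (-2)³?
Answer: -144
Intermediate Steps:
Q = -8
G(P) = 24 (G(P) = (-1 - 2)*(-8) = -3*(-8) = 24)
G(1)*d(9, -6) = 24*(-6) = -144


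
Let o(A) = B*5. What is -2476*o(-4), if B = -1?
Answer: 12380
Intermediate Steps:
o(A) = -5 (o(A) = -1*5 = -5)
-2476*o(-4) = -2476*(-5) = 12380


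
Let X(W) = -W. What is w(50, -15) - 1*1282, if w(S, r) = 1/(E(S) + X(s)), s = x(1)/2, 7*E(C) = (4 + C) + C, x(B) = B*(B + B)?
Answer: -124347/97 ≈ -1281.9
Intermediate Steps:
x(B) = 2*B² (x(B) = B*(2*B) = 2*B²)
E(C) = 4/7 + 2*C/7 (E(C) = ((4 + C) + C)/7 = (4 + 2*C)/7 = 4/7 + 2*C/7)
s = 1 (s = (2*1²)/2 = (2*1)*(½) = 2*(½) = 1)
w(S, r) = 1/(-3/7 + 2*S/7) (w(S, r) = 1/((4/7 + 2*S/7) - 1*1) = 1/((4/7 + 2*S/7) - 1) = 1/(-3/7 + 2*S/7))
w(50, -15) - 1*1282 = 7/(-3 + 2*50) - 1*1282 = 7/(-3 + 100) - 1282 = 7/97 - 1282 = -124347/97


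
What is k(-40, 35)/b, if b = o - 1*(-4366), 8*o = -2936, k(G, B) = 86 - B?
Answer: 17/1333 ≈ 0.012753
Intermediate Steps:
o = -367 (o = (1/8)*(-2936) = -367)
b = 3999 (b = -367 - 1*(-4366) = -367 + 4366 = 3999)
k(-40, 35)/b = (86 - 1*35)/3999 = (86 - 35)*(1/3999) = 51*(1/3999) = 17/1333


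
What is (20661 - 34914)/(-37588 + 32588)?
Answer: 14253/5000 ≈ 2.8506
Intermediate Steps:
(20661 - 34914)/(-37588 + 32588) = -14253/(-5000) = -14253*(-1/5000) = 14253/5000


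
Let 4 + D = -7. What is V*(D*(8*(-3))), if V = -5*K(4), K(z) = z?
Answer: -5280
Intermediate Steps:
D = -11 (D = -4 - 7 = -11)
V = -20 (V = -5*4 = -20)
V*(D*(8*(-3))) = -(-220)*8*(-3) = -(-220)*(-24) = -20*264 = -5280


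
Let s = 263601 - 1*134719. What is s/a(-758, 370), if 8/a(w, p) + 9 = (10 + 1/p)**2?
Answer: 803276461741/547600 ≈ 1.4669e+6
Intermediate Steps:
s = 128882 (s = 263601 - 134719 = 128882)
a(w, p) = 8/(-9 + (10 + 1/p)**2)
s/a(-758, 370) = 128882/((8*370**2/(1 + 20*370 + 91*370**2))) = 128882/((8*136900/(1 + 7400 + 91*136900))) = 128882/((8*136900/(1 + 7400 + 12457900))) = 128882/((8*136900/12465301)) = 128882/((8*136900*(1/12465301))) = 128882/(1095200/12465301) = 128882*(12465301/1095200) = 803276461741/547600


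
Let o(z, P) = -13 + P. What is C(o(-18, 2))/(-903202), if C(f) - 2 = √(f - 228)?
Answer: -1/451601 - I*√239/903202 ≈ -2.2143e-6 - 1.7116e-5*I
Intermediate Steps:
C(f) = 2 + √(-228 + f) (C(f) = 2 + √(f - 228) = 2 + √(-228 + f))
C(o(-18, 2))/(-903202) = (2 + √(-228 + (-13 + 2)))/(-903202) = (2 + √(-228 - 11))*(-1/903202) = (2 + √(-239))*(-1/903202) = (2 + I*√239)*(-1/903202) = -1/451601 - I*√239/903202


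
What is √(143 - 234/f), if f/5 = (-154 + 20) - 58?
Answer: √229190/40 ≈ 11.968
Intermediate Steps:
f = -960 (f = 5*((-154 + 20) - 58) = 5*(-134 - 58) = 5*(-192) = -960)
√(143 - 234/f) = √(143 - 234/(-960)) = √(143 - 234*(-1/960)) = √(143 + 39/160) = √(22919/160) = √229190/40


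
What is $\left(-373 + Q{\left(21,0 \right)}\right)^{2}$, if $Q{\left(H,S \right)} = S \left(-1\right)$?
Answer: $139129$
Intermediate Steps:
$Q{\left(H,S \right)} = - S$
$\left(-373 + Q{\left(21,0 \right)}\right)^{2} = \left(-373 - 0\right)^{2} = \left(-373 + 0\right)^{2} = \left(-373\right)^{2} = 139129$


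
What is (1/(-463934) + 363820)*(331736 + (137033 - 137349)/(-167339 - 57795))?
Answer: 3151493914801151128565/26111829289 ≈ 1.2069e+11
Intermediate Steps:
(1/(-463934) + 363820)*(331736 + (137033 - 137349)/(-167339 - 57795)) = (-1/463934 + 363820)*(331736 - 316/(-225134)) = 168788467879*(331736 - 316*(-1/225134))/463934 = 168788467879*(331736 + 158/112567)/463934 = (168788467879/463934)*(37342526470/112567) = 3151493914801151128565/26111829289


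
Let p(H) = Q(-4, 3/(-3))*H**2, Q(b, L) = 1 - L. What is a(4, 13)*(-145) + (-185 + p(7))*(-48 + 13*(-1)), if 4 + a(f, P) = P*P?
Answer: -18618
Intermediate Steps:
a(f, P) = -4 + P**2 (a(f, P) = -4 + P*P = -4 + P**2)
p(H) = 2*H**2 (p(H) = (1 - 3/(-3))*H**2 = (1 - 3*(-1)/3)*H**2 = (1 - 1*(-1))*H**2 = (1 + 1)*H**2 = 2*H**2)
a(4, 13)*(-145) + (-185 + p(7))*(-48 + 13*(-1)) = (-4 + 13**2)*(-145) + (-185 + 2*7**2)*(-48 + 13*(-1)) = (-4 + 169)*(-145) + (-185 + 2*49)*(-48 - 13) = 165*(-145) + (-185 + 98)*(-61) = -23925 - 87*(-61) = -23925 + 5307 = -18618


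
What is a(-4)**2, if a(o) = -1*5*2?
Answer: 100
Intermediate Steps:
a(o) = -10 (a(o) = -5*2 = -10)
a(-4)**2 = (-10)**2 = 100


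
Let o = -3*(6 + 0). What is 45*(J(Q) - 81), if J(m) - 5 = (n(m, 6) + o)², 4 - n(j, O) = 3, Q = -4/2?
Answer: 9585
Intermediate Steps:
Q = -2 (Q = -4*½ = -2)
n(j, O) = 1 (n(j, O) = 4 - 1*3 = 4 - 3 = 1)
o = -18 (o = -3*6 = -18)
J(m) = 294 (J(m) = 5 + (1 - 18)² = 5 + (-17)² = 5 + 289 = 294)
45*(J(Q) - 81) = 45*(294 - 81) = 45*213 = 9585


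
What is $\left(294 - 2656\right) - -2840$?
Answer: $478$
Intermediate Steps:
$\left(294 - 2656\right) - -2840 = -2362 + 2840 = 478$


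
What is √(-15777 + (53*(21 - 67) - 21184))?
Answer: I*√39399 ≈ 198.49*I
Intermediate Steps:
√(-15777 + (53*(21 - 67) - 21184)) = √(-15777 + (53*(-46) - 21184)) = √(-15777 + (-2438 - 21184)) = √(-15777 - 23622) = √(-39399) = I*√39399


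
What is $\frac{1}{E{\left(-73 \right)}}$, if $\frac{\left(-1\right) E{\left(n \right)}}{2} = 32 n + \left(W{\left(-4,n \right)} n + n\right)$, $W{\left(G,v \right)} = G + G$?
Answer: $\frac{1}{3650} \approx 0.00027397$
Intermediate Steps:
$W{\left(G,v \right)} = 2 G$
$E{\left(n \right)} = - 50 n$ ($E{\left(n \right)} = - 2 \left(32 n + \left(2 \left(-4\right) n + n\right)\right) = - 2 \left(32 n + \left(- 8 n + n\right)\right) = - 2 \left(32 n - 7 n\right) = - 2 \cdot 25 n = - 50 n$)
$\frac{1}{E{\left(-73 \right)}} = \frac{1}{\left(-50\right) \left(-73\right)} = \frac{1}{3650}$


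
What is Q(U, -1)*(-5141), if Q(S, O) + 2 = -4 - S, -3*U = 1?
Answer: 87397/3 ≈ 29132.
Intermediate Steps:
U = -⅓ (U = -⅓*1 = -⅓ ≈ -0.33333)
Q(S, O) = -6 - S (Q(S, O) = -2 + (-4 - S) = -6 - S)
Q(U, -1)*(-5141) = (-6 - 1*(-⅓))*(-5141) = (-6 + ⅓)*(-5141) = -17/3*(-5141) = 87397/3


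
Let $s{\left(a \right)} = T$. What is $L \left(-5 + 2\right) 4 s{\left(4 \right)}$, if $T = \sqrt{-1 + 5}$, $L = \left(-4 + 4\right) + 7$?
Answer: $-168$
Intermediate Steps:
$L = 7$ ($L = 0 + 7 = 7$)
$T = 2$ ($T = \sqrt{4} = 2$)
$s{\left(a \right)} = 2$
$L \left(-5 + 2\right) 4 s{\left(4 \right)} = 7 \left(-5 + 2\right) 4 \cdot 2 = 7 \left(\left(-3\right) 4\right) 2 = 7 \left(-12\right) 2 = \left(-84\right) 2 = -168$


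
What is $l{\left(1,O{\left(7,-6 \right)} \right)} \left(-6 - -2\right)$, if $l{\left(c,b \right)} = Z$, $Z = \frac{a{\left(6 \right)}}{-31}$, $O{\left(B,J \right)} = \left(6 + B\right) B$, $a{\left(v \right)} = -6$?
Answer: $- \frac{24}{31} \approx -0.77419$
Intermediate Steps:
$O{\left(B,J \right)} = B \left(6 + B\right)$
$Z = \frac{6}{31}$ ($Z = - \frac{6}{-31} = \left(-6\right) \left(- \frac{1}{31}\right) = \frac{6}{31} \approx 0.19355$)
$l{\left(c,b \right)} = \frac{6}{31}$
$l{\left(1,O{\left(7,-6 \right)} \right)} \left(-6 - -2\right) = \frac{6 \left(-6 - -2\right)}{31} = \frac{6 \left(-6 + 2\right)}{31} = \frac{6}{31} \left(-4\right) = - \frac{24}{31}$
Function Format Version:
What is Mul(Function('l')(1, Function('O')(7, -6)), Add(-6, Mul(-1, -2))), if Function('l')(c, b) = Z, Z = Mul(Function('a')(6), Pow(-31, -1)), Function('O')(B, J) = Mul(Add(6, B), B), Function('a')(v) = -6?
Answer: Rational(-24, 31) ≈ -0.77419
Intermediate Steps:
Function('O')(B, J) = Mul(B, Add(6, B))
Z = Rational(6, 31) (Z = Mul(-6, Pow(-31, -1)) = Mul(-6, Rational(-1, 31)) = Rational(6, 31) ≈ 0.19355)
Function('l')(c, b) = Rational(6, 31)
Mul(Function('l')(1, Function('O')(7, -6)), Add(-6, Mul(-1, -2))) = Mul(Rational(6, 31), Add(-6, Mul(-1, -2))) = Mul(Rational(6, 31), Add(-6, 2)) = Mul(Rational(6, 31), -4) = Rational(-24, 31)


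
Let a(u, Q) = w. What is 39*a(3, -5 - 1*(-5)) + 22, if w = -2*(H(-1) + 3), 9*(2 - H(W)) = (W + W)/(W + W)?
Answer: -1078/3 ≈ -359.33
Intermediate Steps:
H(W) = 17/9 (H(W) = 2 - (W + W)/(9*(W + W)) = 2 - 2*W/(9*(2*W)) = 2 - 2*W*1/(2*W)/9 = 2 - ⅑*1 = 2 - ⅑ = 17/9)
w = -88/9 (w = -2*(17/9 + 3) = -2*44/9 = -88/9 ≈ -9.7778)
a(u, Q) = -88/9
39*a(3, -5 - 1*(-5)) + 22 = 39*(-88/9) + 22 = -1144/3 + 22 = -1078/3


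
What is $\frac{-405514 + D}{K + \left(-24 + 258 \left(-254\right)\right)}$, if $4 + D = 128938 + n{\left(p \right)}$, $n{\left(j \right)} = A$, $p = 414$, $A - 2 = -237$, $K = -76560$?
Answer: $\frac{276815}{142116} \approx 1.9478$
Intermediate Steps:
$A = -235$ ($A = 2 - 237 = -235$)
$n{\left(j \right)} = -235$
$D = 128699$ ($D = -4 + \left(128938 - 235\right) = -4 + 128703 = 128699$)
$\frac{-405514 + D}{K + \left(-24 + 258 \left(-254\right)\right)} = \frac{-405514 + 128699}{-76560 + \left(-24 + 258 \left(-254\right)\right)} = - \frac{276815}{-76560 - 65556} = - \frac{276815}{-142116} = \left(-276815\right) \left(- \frac{1}{142116}\right) = \frac{276815}{142116}$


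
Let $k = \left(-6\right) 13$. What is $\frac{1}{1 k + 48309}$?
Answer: $\frac{1}{48231} \approx 2.0734 \cdot 10^{-5}$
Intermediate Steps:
$k = -78$
$\frac{1}{1 k + 48309} = \frac{1}{1 \left(-78\right) + 48309} = \frac{1}{-78 + 48309} = \frac{1}{48231}$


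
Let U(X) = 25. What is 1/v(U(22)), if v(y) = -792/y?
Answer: -25/792 ≈ -0.031566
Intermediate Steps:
1/v(U(22)) = 1/(-792/25) = -25/792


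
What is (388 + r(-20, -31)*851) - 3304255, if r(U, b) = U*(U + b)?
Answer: -2435847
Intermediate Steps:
(388 + r(-20, -31)*851) - 3304255 = (388 - 20*(-20 - 31)*851) - 3304255 = (388 - 20*(-51)*851) - 3304255 = (388 + 1020*851) - 3304255 = (388 + 868020) - 3304255 = 868408 - 3304255 = -2435847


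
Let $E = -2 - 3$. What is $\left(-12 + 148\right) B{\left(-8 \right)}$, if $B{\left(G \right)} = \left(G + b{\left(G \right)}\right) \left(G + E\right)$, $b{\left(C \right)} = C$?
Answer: $28288$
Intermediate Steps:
$E = -5$
$B{\left(G \right)} = 2 G \left(-5 + G\right)$ ($B{\left(G \right)} = \left(G + G\right) \left(G - 5\right) = 2 G \left(-5 + G\right)$)
$\left(-12 + 148\right) B{\left(-8 \right)} = \left(-12 + 148\right) 2 \left(-8\right) \left(-5 - 8\right) = 136 \cdot 2 \left(-8\right) \left(-13\right) = 136 \cdot 208 = 28288$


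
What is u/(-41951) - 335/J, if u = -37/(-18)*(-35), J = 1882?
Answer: -8947405/50754717 ≈ -0.17629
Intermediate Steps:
u = -1295/18 (u = -37*(-1/18)*(-35) = -(-37)*(-35)/18 = -1*1295/18 = -1295/18 ≈ -71.944)
u/(-41951) - 335/J = -1295/18/(-41951) - 335/1882 = -1295/18*(-1/41951) - 335*1/1882 = 185/107874 - 335/1882 = -8947405/50754717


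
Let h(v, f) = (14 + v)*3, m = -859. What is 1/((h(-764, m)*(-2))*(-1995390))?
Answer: -1/8979255000 ≈ -1.1137e-10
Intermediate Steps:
h(v, f) = 42 + 3*v
1/((h(-764, m)*(-2))*(-1995390)) = 1/(((42 + 3*(-764))*(-2))*(-1995390)) = -1/1995390/((42 - 2292)*(-2)) = -1/1995390/(-2250*(-2)) = -1/1995390/4500 = (1/4500)*(-1/1995390) = -1/8979255000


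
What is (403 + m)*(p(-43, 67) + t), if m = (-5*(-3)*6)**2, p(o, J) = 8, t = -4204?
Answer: -35678588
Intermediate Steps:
m = 8100 (m = (15*6)**2 = 90**2 = 8100)
(403 + m)*(p(-43, 67) + t) = (403 + 8100)*(8 - 4204) = 8503*(-4196) = -35678588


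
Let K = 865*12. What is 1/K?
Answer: 1/10380 ≈ 9.6339e-5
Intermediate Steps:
K = 10380
1/K = 1/10380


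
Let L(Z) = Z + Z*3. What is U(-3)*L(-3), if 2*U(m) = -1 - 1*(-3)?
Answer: -12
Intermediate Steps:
U(m) = 1 (U(m) = (-1 - 1*(-3))/2 = (-1 + 3)/2 = (1/2)*2 = 1)
L(Z) = 4*Z (L(Z) = Z + 3*Z = 4*Z)
U(-3)*L(-3) = 1*(4*(-3)) = 1*(-12) = -12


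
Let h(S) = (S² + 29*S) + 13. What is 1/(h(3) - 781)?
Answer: -1/672 ≈ -0.0014881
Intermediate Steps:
h(S) = 13 + S² + 29*S
1/(h(3) - 781) = 1/((13 + 3² + 29*3) - 781) = 1/((13 + 9 + 87) - 781) = 1/(109 - 781) = 1/(-672) = -1/672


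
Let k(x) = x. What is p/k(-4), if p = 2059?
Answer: -2059/4 ≈ -514.75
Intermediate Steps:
p/k(-4) = 2059/(-4) = -1/4*2059 = -2059/4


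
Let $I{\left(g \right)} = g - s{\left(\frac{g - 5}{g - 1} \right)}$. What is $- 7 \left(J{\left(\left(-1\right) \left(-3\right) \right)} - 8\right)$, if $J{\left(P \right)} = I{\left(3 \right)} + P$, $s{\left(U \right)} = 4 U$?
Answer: $-14$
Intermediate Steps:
$I{\left(g \right)} = g - \frac{4 \left(-5 + g\right)}{-1 + g}$ ($I{\left(g \right)} = g - 4 \frac{g - 5}{g - 1} = g - 4 \frac{-5 + g}{-1 + g} = g - \frac{4 \left(-5 + g\right)}{-1 + g}$)
$J{\left(P \right)} = 7 + P$ ($J{\left(P \right)} = \frac{20 + 3^{2} - 15}{-1 + 3} + P = \frac{20 + 9 - 15}{2} + P = \frac{1}{2} \cdot 14 + P = 7 + P$)
$- 7 \left(J{\left(\left(-1\right) \left(-3\right) \right)} - 8\right) = - 7 \left(\left(7 - -3\right) - 8\right) = - 7 \left(\left(7 + 3\right) - 8\right) = - 7 \left(10 - 8\right) = \left(-7\right) 2 = -14$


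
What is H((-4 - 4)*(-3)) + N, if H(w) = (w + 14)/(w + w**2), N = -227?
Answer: -68081/300 ≈ -226.94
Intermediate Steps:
H(w) = (14 + w)/(w + w**2)
H((-4 - 4)*(-3)) + N = (14 + (-4 - 4)*(-3))/((((-4 - 4)*(-3)))*(1 + (-4 - 4)*(-3))) - 227 = (14 - 8*(-3))/(((-8*(-3)))*(1 - 8*(-3))) - 227 = (14 + 24)/(24*(1 + 24)) - 227 = (1/24)*38/25 - 227 = (1/24)*(1/25)*38 - 227 = 19/300 - 227 = -68081/300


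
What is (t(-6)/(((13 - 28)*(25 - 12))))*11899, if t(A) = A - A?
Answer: 0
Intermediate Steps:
t(A) = 0
(t(-6)/(((13 - 28)*(25 - 12))))*11899 = (0/(((13 - 28)*(25 - 12))))*11899 = (0/((-15*13)))*11899 = (0/(-195))*11899 = (0*(-1/195))*11899 = 0*11899 = 0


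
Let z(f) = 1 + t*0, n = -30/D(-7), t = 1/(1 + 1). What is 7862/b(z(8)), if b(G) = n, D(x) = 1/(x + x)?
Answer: 3931/210 ≈ 18.719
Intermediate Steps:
D(x) = 1/(2*x)
t = ½ (t = 1/2 = ½ ≈ 0.50000)
n = 420 (n = -30/((½)/(-7)) = -30/((½)*(-⅐)) = -30/(-1/14) = -30*(-14) = 420)
z(f) = 1 (z(f) = 1 + (½)*0 = 1 + 0 = 1)
b(G) = 420
7862/b(z(8)) = 7862/420 = 7862*(1/420) = 3931/210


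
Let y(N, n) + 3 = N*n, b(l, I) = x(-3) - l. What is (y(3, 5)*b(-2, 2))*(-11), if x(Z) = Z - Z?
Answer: -264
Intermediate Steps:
x(Z) = 0
b(l, I) = -l (b(l, I) = 0 - l = -l)
y(N, n) = -3 + N*n
(y(3, 5)*b(-2, 2))*(-11) = ((-3 + 3*5)*(-1*(-2)))*(-11) = ((-3 + 15)*2)*(-11) = (12*2)*(-11) = 24*(-11) = -264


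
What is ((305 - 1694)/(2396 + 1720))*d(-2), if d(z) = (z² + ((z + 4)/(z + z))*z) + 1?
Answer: -1389/686 ≈ -2.0248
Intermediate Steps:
d(z) = 3 + z² + z/2 (d(z) = (z² + ((4 + z)/((2*z)))*z) + 1 = (z² + ((4 + z)*(1/(2*z)))*z) + 1 = (z² + ((4 + z)/(2*z))*z) + 1 = (z² + (2 + z/2)) + 1 = (2 + z² + z/2) + 1 = 3 + z² + z/2)
((305 - 1694)/(2396 + 1720))*d(-2) = ((305 - 1694)/(2396 + 1720))*(3 + (-2)² + (½)*(-2)) = (-1389/4116)*(3 + 4 - 1) = -1389*1/4116*6 = -463/1372*6 = -1389/686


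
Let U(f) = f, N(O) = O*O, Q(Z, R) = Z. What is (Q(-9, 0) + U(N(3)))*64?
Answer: 0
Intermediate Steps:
N(O) = O**2
(Q(-9, 0) + U(N(3)))*64 = (-9 + 3**2)*64 = (-9 + 9)*64 = 0*64 = 0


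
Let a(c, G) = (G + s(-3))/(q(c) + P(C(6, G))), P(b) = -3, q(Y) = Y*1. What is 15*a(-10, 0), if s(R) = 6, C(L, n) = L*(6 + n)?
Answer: -90/13 ≈ -6.9231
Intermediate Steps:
q(Y) = Y
a(c, G) = (6 + G)/(-3 + c) (a(c, G) = (G + 6)/(c - 3) = (6 + G)/(-3 + c))
15*a(-10, 0) = 15*((6 + 0)/(-3 - 10)) = 15*(6/(-13)) = 15*(-1/13*6) = 15*(-6/13) = -90/13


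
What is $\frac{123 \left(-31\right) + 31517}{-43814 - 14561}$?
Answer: $- \frac{27704}{58375} \approx -0.47459$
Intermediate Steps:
$\frac{123 \left(-31\right) + 31517}{-43814 - 14561} = \frac{-3813 + 31517}{-58375} = 27704 \left(- \frac{1}{58375}\right) = - \frac{27704}{58375}$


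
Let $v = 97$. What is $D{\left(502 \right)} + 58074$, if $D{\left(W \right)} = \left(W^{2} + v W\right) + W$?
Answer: $359274$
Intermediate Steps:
$D{\left(W \right)} = W^{2} + 98 W$ ($D{\left(W \right)} = \left(W^{2} + 97 W\right) + W = W^{2} + 98 W$)
$D{\left(502 \right)} + 58074 = 502 \left(98 + 502\right) + 58074 = 502 \cdot 600 + 58074 = 301200 + 58074 = 359274$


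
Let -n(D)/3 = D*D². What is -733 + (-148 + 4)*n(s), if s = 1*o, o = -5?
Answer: -54733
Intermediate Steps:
s = -5 (s = 1*(-5) = -5)
n(D) = -3*D³ (n(D) = -3*D*D² = -3*D³)
-733 + (-148 + 4)*n(s) = -733 + (-148 + 4)*(-3*(-5)³) = -733 - (-432)*(-125) = -733 - 144*375 = -733 - 54000 = -54733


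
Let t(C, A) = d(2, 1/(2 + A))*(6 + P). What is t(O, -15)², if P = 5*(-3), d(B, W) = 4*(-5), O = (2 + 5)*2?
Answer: 32400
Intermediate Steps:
O = 14 (O = 7*2 = 14)
d(B, W) = -20
P = -15
t(C, A) = 180 (t(C, A) = -20*(6 - 15) = -20*(-9) = 180)
t(O, -15)² = 180² = 32400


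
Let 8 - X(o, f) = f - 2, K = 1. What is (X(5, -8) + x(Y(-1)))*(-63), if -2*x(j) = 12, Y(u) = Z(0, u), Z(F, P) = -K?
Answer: -756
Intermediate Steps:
Z(F, P) = -1 (Z(F, P) = -1*1 = -1)
Y(u) = -1
X(o, f) = 10 - f (X(o, f) = 8 - (f - 2) = 8 - (-2 + f) = 8 + (2 - f) = 10 - f)
x(j) = -6 (x(j) = -½*12 = -6)
(X(5, -8) + x(Y(-1)))*(-63) = ((10 - 1*(-8)) - 6)*(-63) = ((10 + 8) - 6)*(-63) = (18 - 6)*(-63) = 12*(-63) = -756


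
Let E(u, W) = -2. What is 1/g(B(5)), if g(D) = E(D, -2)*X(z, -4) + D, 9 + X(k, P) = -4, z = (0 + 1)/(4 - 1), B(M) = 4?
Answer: 1/30 ≈ 0.033333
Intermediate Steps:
z = ⅓ (z = 1/3 = 1*(⅓) = ⅓ ≈ 0.33333)
X(k, P) = -13 (X(k, P) = -9 - 4 = -13)
g(D) = 26 + D (g(D) = -2*(-13) + D = 26 + D)
1/g(B(5)) = 1/(26 + 4) = 1/30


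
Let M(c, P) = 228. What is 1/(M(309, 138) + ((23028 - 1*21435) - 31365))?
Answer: -1/29544 ≈ -3.3848e-5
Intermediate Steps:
1/(M(309, 138) + ((23028 - 1*21435) - 31365)) = 1/(228 + ((23028 - 1*21435) - 31365)) = 1/(228 + ((23028 - 21435) - 31365)) = 1/(228 + (1593 - 31365)) = 1/(228 - 29772) = 1/(-29544) = -1/29544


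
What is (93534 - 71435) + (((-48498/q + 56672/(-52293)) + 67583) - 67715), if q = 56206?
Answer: 32279626755920/1469590179 ≈ 21965.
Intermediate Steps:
(93534 - 71435) + (((-48498/q + 56672/(-52293)) + 67583) - 67715) = (93534 - 71435) + (((-48498/56206 + 56672/(-52293)) + 67583) - 67715) = 22099 + (((-48498*1/56206 + 56672*(-1/52293)) + 67583) - 67715) = 22099 + (((-24249/28103 - 56672/52293) + 67583) - 67715) = 22099 + ((-2860706173/1469590179 + 67583) - 67715) = 22099 + (99316452361184/1469590179 - 67715) = 22099 - 196846609801/1469590179 = 32279626755920/1469590179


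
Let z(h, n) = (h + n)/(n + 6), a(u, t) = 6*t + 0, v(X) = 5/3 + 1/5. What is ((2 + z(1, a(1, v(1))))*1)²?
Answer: 54289/7396 ≈ 7.3403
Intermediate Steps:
v(X) = 28/15 (v(X) = 5*(⅓) + 1*(⅕) = 5/3 + ⅕ = 28/15)
a(u, t) = 6*t
z(h, n) = (h + n)/(6 + n)
((2 + z(1, a(1, v(1))))*1)² = ((2 + (1 + 6*(28/15))/(6 + 6*(28/15)))*1)² = ((2 + (1 + 56/5)/(6 + 56/5))*1)² = ((2 + (61/5)/(86/5))*1)² = ((2 + (5/86)*(61/5))*1)² = ((2 + 61/86)*1)² = ((233/86)*1)² = (233/86)² = 54289/7396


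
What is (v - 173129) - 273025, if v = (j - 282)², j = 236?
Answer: -444038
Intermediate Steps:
v = 2116 (v = (236 - 282)² = (-46)² = 2116)
(v - 173129) - 273025 = (2116 - 173129) - 273025 = -171013 - 273025 = -444038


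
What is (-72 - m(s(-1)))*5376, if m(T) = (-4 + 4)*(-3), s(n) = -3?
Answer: -387072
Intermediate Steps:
m(T) = 0 (m(T) = 0*(-3) = 0)
(-72 - m(s(-1)))*5376 = (-72 - 1*0)*5376 = (-72 + 0)*5376 = -72*5376 = -387072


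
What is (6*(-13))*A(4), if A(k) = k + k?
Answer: -624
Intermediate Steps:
A(k) = 2*k
(6*(-13))*A(4) = (6*(-13))*(2*4) = -78*8 = -624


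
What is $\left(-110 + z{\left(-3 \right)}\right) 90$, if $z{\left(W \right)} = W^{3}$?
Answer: $-12330$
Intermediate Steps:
$\left(-110 + z{\left(-3 \right)}\right) 90 = \left(-110 + \left(-3\right)^{3}\right) 90 = \left(-110 - 27\right) 90 = \left(-137\right) 90 = -12330$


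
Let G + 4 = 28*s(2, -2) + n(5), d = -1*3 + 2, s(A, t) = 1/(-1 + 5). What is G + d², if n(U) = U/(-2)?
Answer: 3/2 ≈ 1.5000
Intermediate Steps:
n(U) = -U/2 (n(U) = U*(-½) = -U/2)
s(A, t) = ¼ (s(A, t) = 1/4 = ¼)
d = -1 (d = -3 + 2 = -1)
G = ½ (G = -4 + (28*(¼) - ½*5) = -4 + (7 - 5/2) = -4 + 9/2 = ½ ≈ 0.50000)
G + d² = ½ + (-1)² = ½ + 1 = 3/2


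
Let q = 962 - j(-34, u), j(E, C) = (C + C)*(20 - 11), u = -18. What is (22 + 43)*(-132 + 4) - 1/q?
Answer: -10699521/1286 ≈ -8320.0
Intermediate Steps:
j(E, C) = 18*C (j(E, C) = (2*C)*9 = 18*C)
q = 1286 (q = 962 - 18*(-18) = 962 - 1*(-324) = 962 + 324 = 1286)
(22 + 43)*(-132 + 4) - 1/q = (22 + 43)*(-132 + 4) - 1/1286 = 65*(-128) - 1*1/1286 = -8320 - 1/1286 = -10699521/1286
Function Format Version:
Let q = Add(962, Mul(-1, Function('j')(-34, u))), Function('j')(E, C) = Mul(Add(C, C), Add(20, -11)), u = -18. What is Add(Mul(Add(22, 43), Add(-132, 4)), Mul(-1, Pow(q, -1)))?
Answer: Rational(-10699521, 1286) ≈ -8320.0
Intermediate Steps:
Function('j')(E, C) = Mul(18, C) (Function('j')(E, C) = Mul(Mul(2, C), 9) = Mul(18, C))
q = 1286 (q = Add(962, Mul(-1, Mul(18, -18))) = Add(962, Mul(-1, -324)) = Add(962, 324) = 1286)
Add(Mul(Add(22, 43), Add(-132, 4)), Mul(-1, Pow(q, -1))) = Add(Mul(Add(22, 43), Add(-132, 4)), Mul(-1, Pow(1286, -1))) = Add(Mul(65, -128), Mul(-1, Rational(1, 1286))) = Add(-8320, Rational(-1, 1286)) = Rational(-10699521, 1286)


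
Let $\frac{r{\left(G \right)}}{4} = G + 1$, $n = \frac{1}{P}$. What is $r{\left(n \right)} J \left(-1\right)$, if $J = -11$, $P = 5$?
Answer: $\frac{264}{5} \approx 52.8$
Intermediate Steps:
$n = \frac{1}{5} \approx 0.2$
$r{\left(G \right)} = 4 + 4 G$ ($r{\left(G \right)} = 4 \left(G + 1\right) = 4 \left(1 + G\right) = 4 + 4 G$)
$r{\left(n \right)} J \left(-1\right) = \left(4 + 4 \cdot \frac{1}{5}\right) \left(-11\right) \left(-1\right) = \left(4 + \frac{4}{5}\right) \left(-11\right) \left(-1\right) = \frac{24}{5} \left(-11\right) \left(-1\right) = \left(- \frac{264}{5}\right) \left(-1\right) = \frac{264}{5}$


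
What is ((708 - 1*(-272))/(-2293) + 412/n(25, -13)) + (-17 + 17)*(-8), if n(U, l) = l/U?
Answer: -23630640/29809 ≈ -792.74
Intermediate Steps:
((708 - 1*(-272))/(-2293) + 412/n(25, -13)) + (-17 + 17)*(-8) = ((708 - 1*(-272))/(-2293) + 412/((-13/25))) + (-17 + 17)*(-8) = ((708 + 272)*(-1/2293) + 412/((-13*1/25))) + 0*(-8) = (980*(-1/2293) + 412/(-13/25)) + 0 = (-980/2293 + 412*(-25/13)) + 0 = (-980/2293 - 10300/13) + 0 = -23630640/29809 + 0 = -23630640/29809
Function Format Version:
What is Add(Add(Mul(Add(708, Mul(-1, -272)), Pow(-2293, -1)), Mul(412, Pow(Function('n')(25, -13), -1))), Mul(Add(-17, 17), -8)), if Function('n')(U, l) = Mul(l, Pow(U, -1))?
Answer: Rational(-23630640, 29809) ≈ -792.74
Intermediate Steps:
Add(Add(Mul(Add(708, Mul(-1, -272)), Pow(-2293, -1)), Mul(412, Pow(Function('n')(25, -13), -1))), Mul(Add(-17, 17), -8)) = Add(Add(Mul(Add(708, Mul(-1, -272)), Pow(-2293, -1)), Mul(412, Pow(Mul(-13, Pow(25, -1)), -1))), Mul(Add(-17, 17), -8)) = Add(Add(Mul(Add(708, 272), Rational(-1, 2293)), Mul(412, Pow(Mul(-13, Rational(1, 25)), -1))), Mul(0, -8)) = Add(Add(Mul(980, Rational(-1, 2293)), Mul(412, Pow(Rational(-13, 25), -1))), 0) = Add(Add(Rational(-980, 2293), Mul(412, Rational(-25, 13))), 0) = Add(Add(Rational(-980, 2293), Rational(-10300, 13)), 0) = Add(Rational(-23630640, 29809), 0) = Rational(-23630640, 29809)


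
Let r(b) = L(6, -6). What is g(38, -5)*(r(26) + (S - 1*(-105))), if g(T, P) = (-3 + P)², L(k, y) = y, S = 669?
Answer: 49152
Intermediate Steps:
r(b) = -6
g(38, -5)*(r(26) + (S - 1*(-105))) = (-3 - 5)²*(-6 + (669 - 1*(-105))) = (-8)²*(-6 + (669 + 105)) = 64*(-6 + 774) = 64*768 = 49152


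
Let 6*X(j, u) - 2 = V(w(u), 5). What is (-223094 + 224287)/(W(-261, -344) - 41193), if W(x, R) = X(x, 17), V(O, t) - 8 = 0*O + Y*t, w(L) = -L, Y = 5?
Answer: -7158/247123 ≈ -0.028965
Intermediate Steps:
V(O, t) = 8 + 5*t (V(O, t) = 8 + (0*O + 5*t) = 8 + (0 + 5*t) = 8 + 5*t)
X(j, u) = 35/6 (X(j, u) = 1/3 + (8 + 5*5)/6 = 1/3 + (8 + 25)/6 = 1/3 + (1/6)*33 = 1/3 + 11/2 = 35/6)
W(x, R) = 35/6
(-223094 + 224287)/(W(-261, -344) - 41193) = (-223094 + 224287)/(35/6 - 41193) = 1193/(-247123/6) = 1193*(-6/247123) = -7158/247123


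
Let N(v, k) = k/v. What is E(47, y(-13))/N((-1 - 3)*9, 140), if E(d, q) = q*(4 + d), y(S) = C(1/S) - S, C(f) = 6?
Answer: -8721/35 ≈ -249.17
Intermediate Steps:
y(S) = 6 - S
E(47, y(-13))/N((-1 - 3)*9, 140) = ((6 - 1*(-13))*(4 + 47))/((140/(((-1 - 3)*9)))) = ((6 + 13)*51)/((140/((-4*9)))) = (19*51)/((140/(-36))) = 969/((140*(-1/36))) = 969/(-35/9) = 969*(-9/35) = -8721/35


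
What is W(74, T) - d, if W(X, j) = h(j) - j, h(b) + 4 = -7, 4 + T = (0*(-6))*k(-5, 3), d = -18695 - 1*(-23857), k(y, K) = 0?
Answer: -5169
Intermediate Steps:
d = 5162 (d = -18695 + 23857 = 5162)
T = -4 (T = -4 + (0*(-6))*0 = -4 + 0*0 = -4 + 0 = -4)
h(b) = -11 (h(b) = -4 - 7 = -11)
W(X, j) = -11 - j
W(74, T) - d = (-11 - 1*(-4)) - 1*5162 = (-11 + 4) - 5162 = -7 - 5162 = -5169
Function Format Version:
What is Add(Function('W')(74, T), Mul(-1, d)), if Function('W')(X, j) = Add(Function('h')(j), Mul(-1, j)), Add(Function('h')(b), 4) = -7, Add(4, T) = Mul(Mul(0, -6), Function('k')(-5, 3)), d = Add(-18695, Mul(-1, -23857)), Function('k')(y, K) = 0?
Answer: -5169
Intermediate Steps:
d = 5162 (d = Add(-18695, 23857) = 5162)
T = -4 (T = Add(-4, Mul(Mul(0, -6), 0)) = Add(-4, Mul(0, 0)) = Add(-4, 0) = -4)
Function('h')(b) = -11 (Function('h')(b) = Add(-4, -7) = -11)
Function('W')(X, j) = Add(-11, Mul(-1, j))
Add(Function('W')(74, T), Mul(-1, d)) = Add(Add(-11, Mul(-1, -4)), Mul(-1, 5162)) = Add(Add(-11, 4), -5162) = Add(-7, -5162) = -5169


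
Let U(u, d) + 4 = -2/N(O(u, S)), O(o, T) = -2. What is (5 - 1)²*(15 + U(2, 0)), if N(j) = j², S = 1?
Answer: 168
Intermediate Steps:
U(u, d) = -9/2 (U(u, d) = -4 - 2/((-2)²) = -4 - 2/4 = -4 - 2*¼ = -4 - ½ = -9/2)
(5 - 1)²*(15 + U(2, 0)) = (5 - 1)²*(15 - 9/2) = 4²*(21/2) = 16*(21/2) = 168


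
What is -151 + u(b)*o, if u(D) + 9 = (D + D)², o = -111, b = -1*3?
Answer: -3148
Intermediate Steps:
b = -3
u(D) = -9 + 4*D² (u(D) = -9 + (D + D)² = -9 + (2*D)² = -9 + 4*D²)
-151 + u(b)*o = -151 + (-9 + 4*(-3)²)*(-111) = -151 + (-9 + 4*9)*(-111) = -151 + (-9 + 36)*(-111) = -151 + 27*(-111) = -151 - 2997 = -3148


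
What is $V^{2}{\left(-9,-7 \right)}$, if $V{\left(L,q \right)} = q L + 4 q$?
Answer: $1225$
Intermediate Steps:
$V{\left(L,q \right)} = 4 q + L q$ ($V{\left(L,q \right)} = L q + 4 q = 4 q + L q$)
$V^{2}{\left(-9,-7 \right)} = \left(- 7 \left(4 - 9\right)\right)^{2} = \left(\left(-7\right) \left(-5\right)\right)^{2} = 35^{2} = 1225$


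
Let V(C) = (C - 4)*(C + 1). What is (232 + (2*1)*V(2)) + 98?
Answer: 318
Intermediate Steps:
V(C) = (1 + C)*(-4 + C) (V(C) = (-4 + C)*(1 + C) = (1 + C)*(-4 + C))
(232 + (2*1)*V(2)) + 98 = (232 + (2*1)*(-4 + 2**2 - 3*2)) + 98 = (232 + 2*(-4 + 4 - 6)) + 98 = (232 + 2*(-6)) + 98 = (232 - 12) + 98 = 220 + 98 = 318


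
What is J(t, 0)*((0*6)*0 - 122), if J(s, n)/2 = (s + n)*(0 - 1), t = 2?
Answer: 488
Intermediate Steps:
J(s, n) = -2*n - 2*s (J(s, n) = 2*((s + n)*(0 - 1)) = 2*((n + s)*(-1)) = 2*(-n - s) = -2*n - 2*s)
J(t, 0)*((0*6)*0 - 122) = (-2*0 - 2*2)*((0*6)*0 - 122) = (0 - 4)*(0*0 - 122) = -4*(0 - 122) = -4*(-122) = 488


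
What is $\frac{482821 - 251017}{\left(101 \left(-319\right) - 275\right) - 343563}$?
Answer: $- \frac{231804}{376057} \approx -0.61641$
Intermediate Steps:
$\frac{482821 - 251017}{\left(101 \left(-319\right) - 275\right) - 343563} = \frac{231804}{\left(-32219 - 275\right) - 343563} = \frac{231804}{-32494 - 343563} = \frac{231804}{-376057} = 231804 \left(- \frac{1}{376057}\right) = - \frac{231804}{376057}$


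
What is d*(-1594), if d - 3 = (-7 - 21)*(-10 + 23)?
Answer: 575434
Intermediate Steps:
d = -361 (d = 3 + (-7 - 21)*(-10 + 23) = 3 - 28*13 = 3 - 364 = -361)
d*(-1594) = -361*(-1594) = 575434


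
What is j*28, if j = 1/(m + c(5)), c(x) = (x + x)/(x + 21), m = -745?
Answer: -91/2420 ≈ -0.037603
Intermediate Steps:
c(x) = 2*x/(21 + x) (c(x) = (2*x)/(21 + x) = 2*x/(21 + x))
j = -13/9680 (j = 1/(-745 + 2*5/(21 + 5)) = 1/(-745 + 2*5/26) = 1/(-745 + 2*5*(1/26)) = 1/(-745 + 5/13) = 1/(-9680/13) = -13/9680 ≈ -0.0013430)
j*28 = -13/9680*28 = -91/2420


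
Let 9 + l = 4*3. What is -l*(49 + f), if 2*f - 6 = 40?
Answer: -216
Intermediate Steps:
l = 3 (l = -9 + 4*3 = -9 + 12 = 3)
f = 23 (f = 3 + (½)*40 = 3 + 20 = 23)
-l*(49 + f) = -3*(49 + 23) = -3*72 = -1*216 = -216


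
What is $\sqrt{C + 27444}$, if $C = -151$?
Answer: $7 \sqrt{557} \approx 165.21$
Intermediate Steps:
$\sqrt{C + 27444} = \sqrt{-151 + 27444} = \sqrt{27293} = 7 \sqrt{557}$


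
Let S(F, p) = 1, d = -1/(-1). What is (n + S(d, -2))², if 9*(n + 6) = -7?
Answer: 2704/81 ≈ 33.383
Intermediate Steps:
d = 1 (d = -1*(-1) = 1)
n = -61/9 (n = -6 + (⅑)*(-7) = -6 - 7/9 = -61/9 ≈ -6.7778)
(n + S(d, -2))² = (-61/9 + 1)² = (-52/9)² = 2704/81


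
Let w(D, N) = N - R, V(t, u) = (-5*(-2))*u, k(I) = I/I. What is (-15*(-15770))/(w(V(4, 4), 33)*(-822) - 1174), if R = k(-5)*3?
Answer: -118275/12917 ≈ -9.1565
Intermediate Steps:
k(I) = 1
R = 3 (R = 1*3 = 3)
V(t, u) = 10*u
w(D, N) = -3 + N (w(D, N) = N - 1*3 = N - 3 = -3 + N)
(-15*(-15770))/(w(V(4, 4), 33)*(-822) - 1174) = (-15*(-15770))/((-3 + 33)*(-822) - 1174) = 236550/(30*(-822) - 1174) = 236550/(-24660 - 1174) = 236550/(-25834) = 236550*(-1/25834) = -118275/12917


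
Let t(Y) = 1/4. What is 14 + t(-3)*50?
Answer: 53/2 ≈ 26.500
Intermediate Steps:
t(Y) = ¼ (t(Y) = 1*(¼) = ¼)
14 + t(-3)*50 = 14 + (¼)*50 = 14 + 25/2 = 53/2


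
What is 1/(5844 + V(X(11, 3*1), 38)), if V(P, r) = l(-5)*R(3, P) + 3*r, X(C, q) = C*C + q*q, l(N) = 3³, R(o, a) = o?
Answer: 1/6039 ≈ 0.00016559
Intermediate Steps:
l(N) = 27
X(C, q) = C² + q²
V(P, r) = 81 + 3*r (V(P, r) = 27*3 + 3*r = 81 + 3*r)
1/(5844 + V(X(11, 3*1), 38)) = 1/(5844 + (81 + 3*38)) = 1/(5844 + (81 + 114)) = 1/(5844 + 195) = 1/6039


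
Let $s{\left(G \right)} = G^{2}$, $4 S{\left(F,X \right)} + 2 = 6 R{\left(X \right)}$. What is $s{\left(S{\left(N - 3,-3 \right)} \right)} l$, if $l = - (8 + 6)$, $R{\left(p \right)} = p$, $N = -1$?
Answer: $-350$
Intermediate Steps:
$l = -14$ ($l = \left(-1\right) 14 = -14$)
$S{\left(F,X \right)} = - \frac{1}{2} + \frac{3 X}{2}$ ($S{\left(F,X \right)} = - \frac{1}{2} + \frac{6 X}{4} = - \frac{1}{2} + \frac{3 X}{2}$)
$s{\left(S{\left(N - 3,-3 \right)} \right)} l = \left(- \frac{1}{2} + \frac{3}{2} \left(-3\right)\right)^{2} \left(-14\right) = \left(- \frac{1}{2} - \frac{9}{2}\right)^{2} \left(-14\right) = \left(-5\right)^{2} \left(-14\right) = 25 \left(-14\right) = -350$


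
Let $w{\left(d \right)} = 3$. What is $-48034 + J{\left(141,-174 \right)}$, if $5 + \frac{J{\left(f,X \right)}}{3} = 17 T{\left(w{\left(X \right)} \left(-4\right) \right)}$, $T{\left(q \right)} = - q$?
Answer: $-47437$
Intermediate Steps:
$J{\left(f,X \right)} = 597$ ($J{\left(f,X \right)} = -15 + 3 \cdot 17 \left(- 3 \left(-4\right)\right) = -15 + 3 \cdot 17 \left(\left(-1\right) \left(-12\right)\right) = -15 + 3 \cdot 17 \cdot 12 = -15 + 3 \cdot 204 = -15 + 612 = 597$)
$-48034 + J{\left(141,-174 \right)} = -48034 + 597 = -47437$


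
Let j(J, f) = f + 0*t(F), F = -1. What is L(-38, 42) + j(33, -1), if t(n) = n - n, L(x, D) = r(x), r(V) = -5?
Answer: -6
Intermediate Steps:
L(x, D) = -5
t(n) = 0
j(J, f) = f (j(J, f) = f + 0*0 = f + 0 = f)
L(-38, 42) + j(33, -1) = -5 - 1 = -6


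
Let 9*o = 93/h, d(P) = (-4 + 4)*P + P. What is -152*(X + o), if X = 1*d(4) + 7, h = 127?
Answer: -641744/381 ≈ -1684.4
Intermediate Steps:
d(P) = P (d(P) = 0*P + P = 0 + P = P)
o = 31/381 (o = (93/127)/9 = (93*(1/127))/9 = (⅑)*(93/127) = 31/381 ≈ 0.081365)
X = 11 (X = 1*4 + 7 = 4 + 7 = 11)
-152*(X + o) = -152*(11 + 31/381) = -152*4222/381 = -641744/381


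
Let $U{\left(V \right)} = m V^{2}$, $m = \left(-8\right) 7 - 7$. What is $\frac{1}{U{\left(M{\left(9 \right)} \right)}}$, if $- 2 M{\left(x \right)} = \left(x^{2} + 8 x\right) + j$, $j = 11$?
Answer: $- \frac{1}{423612} \approx -2.3607 \cdot 10^{-6}$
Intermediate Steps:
$M{\left(x \right)} = - \frac{11}{2} - 4 x - \frac{x^{2}}{2}$ ($M{\left(x \right)} = - \frac{\left(x^{2} + 8 x\right) + 11}{2} = - \frac{11 + x^{2} + 8 x}{2} = - \frac{11}{2} - 4 x - \frac{x^{2}}{2}$)
$m = -63$ ($m = -56 - 7 = -63$)
$U{\left(V \right)} = - 63 V^{2}$
$\frac{1}{U{\left(M{\left(9 \right)} \right)}} = \frac{1}{\left(-63\right) \left(- \frac{11}{2} - 36 - \frac{9^{2}}{2}\right)^{2}} = \frac{1}{\left(-63\right) \left(- \frac{11}{2} - 36 - \frac{81}{2}\right)^{2}} = \frac{1}{\left(-63\right) \left(-82\right)^{2}} = \frac{1}{\left(-63\right) 6724} = \frac{1}{-423612} = - \frac{1}{423612}$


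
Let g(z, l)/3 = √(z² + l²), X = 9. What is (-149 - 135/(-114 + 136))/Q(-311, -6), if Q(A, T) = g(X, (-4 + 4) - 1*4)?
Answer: -3413*√97/6402 ≈ -5.2506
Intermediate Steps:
g(z, l) = 3*√(l² + z²) (g(z, l) = 3*√(z² + l²) = 3*√(l² + z²))
Q(A, T) = 3*√97 (Q(A, T) = 3*√(((-4 + 4) - 1*4)² + 9²) = 3*√((0 - 4)² + 81) = 3*√((-4)² + 81) = 3*√(16 + 81) = 3*√97)
(-149 - 135/(-114 + 136))/Q(-311, -6) = (-149 - 135/(-114 + 136))/((3*√97)) = (-149 - 135/22)*(√97/291) = -3413*√97/6402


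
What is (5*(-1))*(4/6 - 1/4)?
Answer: -25/12 ≈ -2.0833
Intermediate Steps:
(5*(-1))*(4/6 - 1/4) = -5*(4*(⅙) - 1*¼) = -5*(⅔ - ¼) = -5*5/12 = -25/12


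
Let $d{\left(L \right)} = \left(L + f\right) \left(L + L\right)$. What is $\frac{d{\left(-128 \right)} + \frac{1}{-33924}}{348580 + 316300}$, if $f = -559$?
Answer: $\frac{5966281727}{22555389120} \approx 0.26452$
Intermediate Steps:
$d{\left(L \right)} = 2 L \left(-559 + L\right)$ ($d{\left(L \right)} = \left(L - 559\right) \left(L + L\right) = \left(-559 + L\right) 2 L = 2 L \left(-559 + L\right)$)
$\frac{d{\left(-128 \right)} + \frac{1}{-33924}}{348580 + 316300} = \frac{2 \left(-128\right) \left(-559 - 128\right) + \frac{1}{-33924}}{348580 + 316300} = \frac{2 \left(-128\right) \left(-687\right) - \frac{1}{33924}}{664880} = \left(175872 - \frac{1}{33924}\right) \frac{1}{664880} = \frac{5966281727}{33924} \cdot \frac{1}{664880} = \frac{5966281727}{22555389120}$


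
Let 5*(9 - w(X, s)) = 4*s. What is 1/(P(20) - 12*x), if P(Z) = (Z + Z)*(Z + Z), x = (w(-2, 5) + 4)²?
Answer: 1/628 ≈ 0.0015924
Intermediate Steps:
w(X, s) = 9 - 4*s/5
x = 81 (x = ((9 - ⅘*5) + 4)² = ((9 - 4) + 4)² = (5 + 4)² = 9² = 81)
P(Z) = 4*Z² (P(Z) = (2*Z)*(2*Z) = 4*Z²)
1/(P(20) - 12*x) = 1/(4*20² - 12*81) = 1/(4*400 - 972) = 1/(1600 - 972) = 1/628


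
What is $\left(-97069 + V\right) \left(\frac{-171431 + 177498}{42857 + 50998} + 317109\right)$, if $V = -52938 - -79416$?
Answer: $- \frac{2100948490655842}{93855} \approx -2.2385 \cdot 10^{10}$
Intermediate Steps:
$V = 26478$ ($V = -52938 + 79416 = 26478$)
$\left(-97069 + V\right) \left(\frac{-171431 + 177498}{42857 + 50998} + 317109\right) = \left(-97069 + 26478\right) \left(\frac{-171431 + 177498}{42857 + 50998} + 317109\right) = - 70591 \left(\frac{6067}{93855} + 317109\right) = \left(-70591\right) \frac{29762271262}{93855} = - \frac{2100948490655842}{93855}$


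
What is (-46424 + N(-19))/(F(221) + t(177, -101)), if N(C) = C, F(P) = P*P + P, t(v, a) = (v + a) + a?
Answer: -46443/49037 ≈ -0.94710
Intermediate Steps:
t(v, a) = v + 2*a (t(v, a) = (a + v) + a = v + 2*a)
F(P) = P + P² (F(P) = P² + P = P + P²)
(-46424 + N(-19))/(F(221) + t(177, -101)) = (-46424 - 19)/(221*(1 + 221) + (177 + 2*(-101))) = -46443/(221*222 + (177 - 202)) = -46443/(49062 - 25) = -46443/49037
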